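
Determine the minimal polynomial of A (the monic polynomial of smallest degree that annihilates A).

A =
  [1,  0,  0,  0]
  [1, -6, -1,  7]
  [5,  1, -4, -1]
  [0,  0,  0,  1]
x^3 + 9*x^2 + 15*x - 25

The characteristic polynomial is χ_A(x) = (x - 1)^2*(x + 5)^2, so the eigenvalues are known. The minimal polynomial is
  m_A(x) = Π_λ (x − λ)^{k_λ}
where k_λ is the size of the *largest* Jordan block for λ (equivalently, the smallest k with (A − λI)^k v = 0 for every generalised eigenvector v of λ).

  λ = -5: largest Jordan block has size 2, contributing (x + 5)^2
  λ = 1: largest Jordan block has size 1, contributing (x − 1)

So m_A(x) = (x - 1)*(x + 5)^2 = x^3 + 9*x^2 + 15*x - 25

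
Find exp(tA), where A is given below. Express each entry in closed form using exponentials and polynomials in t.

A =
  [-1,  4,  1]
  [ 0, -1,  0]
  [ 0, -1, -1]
e^{tA} =
  [exp(-t), -t^2*exp(-t)/2 + 4*t*exp(-t), t*exp(-t)]
  [0, exp(-t), 0]
  [0, -t*exp(-t), exp(-t)]

Strategy: write A = P · J · P⁻¹ where J is a Jordan canonical form, so e^{tA} = P · e^{tJ} · P⁻¹, and e^{tJ} can be computed block-by-block.

A has Jordan form
J =
  [-1,  1,  0]
  [ 0, -1,  1]
  [ 0,  0, -1]
(up to reordering of blocks).

Per-block formulas:
  For a 3×3 Jordan block J_3(-1): exp(t · J_3(-1)) = e^(-1t)·(I + t·N + (t^2/2)·N^2), where N is the 3×3 nilpotent shift.

After assembling e^{tJ} and conjugating by P, we get:

e^{tA} =
  [exp(-t), -t^2*exp(-t)/2 + 4*t*exp(-t), t*exp(-t)]
  [0, exp(-t), 0]
  [0, -t*exp(-t), exp(-t)]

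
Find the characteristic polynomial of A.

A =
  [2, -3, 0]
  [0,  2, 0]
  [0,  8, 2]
x^3 - 6*x^2 + 12*x - 8

Expanding det(x·I − A) (e.g. by cofactor expansion or by noting that A is similar to its Jordan form J, which has the same characteristic polynomial as A) gives
  χ_A(x) = x^3 - 6*x^2 + 12*x - 8
which factors as (x - 2)^3. The eigenvalues (with algebraic multiplicities) are λ = 2 with multiplicity 3.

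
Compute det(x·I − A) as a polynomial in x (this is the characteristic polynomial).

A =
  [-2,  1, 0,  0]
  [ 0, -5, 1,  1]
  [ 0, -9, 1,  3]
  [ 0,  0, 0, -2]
x^4 + 8*x^3 + 24*x^2 + 32*x + 16

Expanding det(x·I − A) (e.g. by cofactor expansion or by noting that A is similar to its Jordan form J, which has the same characteristic polynomial as A) gives
  χ_A(x) = x^4 + 8*x^3 + 24*x^2 + 32*x + 16
which factors as (x + 2)^4. The eigenvalues (with algebraic multiplicities) are λ = -2 with multiplicity 4.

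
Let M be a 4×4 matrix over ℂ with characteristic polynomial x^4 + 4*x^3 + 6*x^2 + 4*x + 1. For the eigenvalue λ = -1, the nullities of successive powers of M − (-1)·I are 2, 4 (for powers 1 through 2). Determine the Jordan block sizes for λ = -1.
Block sizes for λ = -1: [2, 2]

From the dimensions of kernels of powers, the number of Jordan blocks of size at least j is d_j − d_{j−1} where d_j = dim ker(N^j) (with d_0 = 0). Computing the differences gives [2, 2].
The number of blocks of size exactly k is (#blocks of size ≥ k) − (#blocks of size ≥ k + 1), so the partition is: 2 block(s) of size 2.
In nonincreasing order the block sizes are [2, 2].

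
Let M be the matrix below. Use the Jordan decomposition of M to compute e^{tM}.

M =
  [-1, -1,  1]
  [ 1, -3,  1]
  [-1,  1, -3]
e^{tM} =
  [2*exp(-2*t) - exp(-3*t), -exp(-2*t) + exp(-3*t), exp(-2*t) - exp(-3*t)]
  [exp(-2*t) - exp(-3*t), exp(-3*t), exp(-2*t) - exp(-3*t)]
  [-exp(-2*t) + exp(-3*t), exp(-2*t) - exp(-3*t), exp(-3*t)]

Strategy: write M = P · J · P⁻¹ where J is a Jordan canonical form, so e^{tM} = P · e^{tJ} · P⁻¹, and e^{tJ} can be computed block-by-block.

M has Jordan form
J =
  [-3,  0,  0]
  [ 0, -2,  0]
  [ 0,  0, -2]
(up to reordering of blocks).

Per-block formulas:
  For a 1×1 block at λ = -2: exp(t · [-2]) = [e^(-2t)].
  For a 1×1 block at λ = -3: exp(t · [-3]) = [e^(-3t)].

After assembling e^{tJ} and conjugating by P, we get:

e^{tM} =
  [2*exp(-2*t) - exp(-3*t), -exp(-2*t) + exp(-3*t), exp(-2*t) - exp(-3*t)]
  [exp(-2*t) - exp(-3*t), exp(-3*t), exp(-2*t) - exp(-3*t)]
  [-exp(-2*t) + exp(-3*t), exp(-2*t) - exp(-3*t), exp(-3*t)]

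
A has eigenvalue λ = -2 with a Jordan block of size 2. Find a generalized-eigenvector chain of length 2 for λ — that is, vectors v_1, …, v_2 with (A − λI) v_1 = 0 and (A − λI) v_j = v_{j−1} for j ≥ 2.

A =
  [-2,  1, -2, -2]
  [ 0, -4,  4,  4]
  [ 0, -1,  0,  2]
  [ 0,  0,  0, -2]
A Jordan chain for λ = -2 of length 2:
v_1 = (1, -2, -1, 0)ᵀ
v_2 = (0, 1, 0, 0)ᵀ

Let N = A − (-2)·I. We want v_2 with N^2 v_2 = 0 but N^1 v_2 ≠ 0; then v_{j-1} := N · v_j for j = 2, …, 2.

Pick v_2 = (0, 1, 0, 0)ᵀ.
Then v_1 = N · v_2 = (1, -2, -1, 0)ᵀ.

Sanity check: (A − (-2)·I) v_1 = (0, 0, 0, 0)ᵀ = 0. ✓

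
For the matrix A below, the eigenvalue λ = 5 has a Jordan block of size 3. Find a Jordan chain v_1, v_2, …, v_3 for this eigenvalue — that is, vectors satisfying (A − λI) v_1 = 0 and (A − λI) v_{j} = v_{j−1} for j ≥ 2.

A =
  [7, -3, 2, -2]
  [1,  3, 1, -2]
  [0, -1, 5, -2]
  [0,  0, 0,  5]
A Jordan chain for λ = 5 of length 3:
v_1 = (1, 0, -1, 0)ᵀ
v_2 = (2, 1, 0, 0)ᵀ
v_3 = (1, 0, 0, 0)ᵀ

Let N = A − (5)·I. We want v_3 with N^3 v_3 = 0 but N^2 v_3 ≠ 0; then v_{j-1} := N · v_j for j = 3, …, 2.

Pick v_3 = (1, 0, 0, 0)ᵀ.
Then v_2 = N · v_3 = (2, 1, 0, 0)ᵀ.
Then v_1 = N · v_2 = (1, 0, -1, 0)ᵀ.

Sanity check: (A − (5)·I) v_1 = (0, 0, 0, 0)ᵀ = 0. ✓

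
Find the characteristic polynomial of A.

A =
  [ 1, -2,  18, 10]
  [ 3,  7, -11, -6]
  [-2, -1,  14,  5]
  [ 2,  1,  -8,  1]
x^4 - 23*x^3 + 198*x^2 - 756*x + 1080

Expanding det(x·I − A) (e.g. by cofactor expansion or by noting that A is similar to its Jordan form J, which has the same characteristic polynomial as A) gives
  χ_A(x) = x^4 - 23*x^3 + 198*x^2 - 756*x + 1080
which factors as (x - 6)^3*(x - 5). The eigenvalues (with algebraic multiplicities) are λ = 5 with multiplicity 1, λ = 6 with multiplicity 3.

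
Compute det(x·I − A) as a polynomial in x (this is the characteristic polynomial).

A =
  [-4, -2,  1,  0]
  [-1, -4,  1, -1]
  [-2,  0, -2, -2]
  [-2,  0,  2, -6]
x^4 + 16*x^3 + 96*x^2 + 256*x + 256

Expanding det(x·I − A) (e.g. by cofactor expansion or by noting that A is similar to its Jordan form J, which has the same characteristic polynomial as A) gives
  χ_A(x) = x^4 + 16*x^3 + 96*x^2 + 256*x + 256
which factors as (x + 4)^4. The eigenvalues (with algebraic multiplicities) are λ = -4 with multiplicity 4.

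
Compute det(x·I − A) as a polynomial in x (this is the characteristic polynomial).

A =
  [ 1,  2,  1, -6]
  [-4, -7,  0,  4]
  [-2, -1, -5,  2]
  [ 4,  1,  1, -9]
x^4 + 20*x^3 + 150*x^2 + 500*x + 625

Expanding det(x·I − A) (e.g. by cofactor expansion or by noting that A is similar to its Jordan form J, which has the same characteristic polynomial as A) gives
  χ_A(x) = x^4 + 20*x^3 + 150*x^2 + 500*x + 625
which factors as (x + 5)^4. The eigenvalues (with algebraic multiplicities) are λ = -5 with multiplicity 4.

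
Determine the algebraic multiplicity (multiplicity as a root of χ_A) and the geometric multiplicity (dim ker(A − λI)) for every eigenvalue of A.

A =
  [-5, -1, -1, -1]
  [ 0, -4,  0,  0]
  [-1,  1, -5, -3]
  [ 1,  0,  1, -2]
λ = -4: alg = 4, geom = 2

Step 1 — factor the characteristic polynomial to read off the algebraic multiplicities:
  χ_A(x) = (x + 4)^4

Step 2 — compute geometric multiplicities via the rank-nullity identity g(λ) = n − rank(A − λI):
  rank(A − (-4)·I) = 2, so dim ker(A − (-4)·I) = n − 2 = 2

Summary:
  λ = -4: algebraic multiplicity = 4, geometric multiplicity = 2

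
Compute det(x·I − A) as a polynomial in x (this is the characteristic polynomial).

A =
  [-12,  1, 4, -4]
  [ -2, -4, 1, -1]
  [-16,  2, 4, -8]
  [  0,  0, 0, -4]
x^4 + 16*x^3 + 96*x^2 + 256*x + 256

Expanding det(x·I − A) (e.g. by cofactor expansion or by noting that A is similar to its Jordan form J, which has the same characteristic polynomial as A) gives
  χ_A(x) = x^4 + 16*x^3 + 96*x^2 + 256*x + 256
which factors as (x + 4)^4. The eigenvalues (with algebraic multiplicities) are λ = -4 with multiplicity 4.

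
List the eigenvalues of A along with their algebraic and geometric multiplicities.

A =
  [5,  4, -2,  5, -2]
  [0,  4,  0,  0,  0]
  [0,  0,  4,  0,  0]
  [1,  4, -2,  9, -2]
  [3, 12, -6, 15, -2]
λ = 4: alg = 5, geom = 4

Step 1 — factor the characteristic polynomial to read off the algebraic multiplicities:
  χ_A(x) = (x - 4)^5

Step 2 — compute geometric multiplicities via the rank-nullity identity g(λ) = n − rank(A − λI):
  rank(A − (4)·I) = 1, so dim ker(A − (4)·I) = n − 1 = 4

Summary:
  λ = 4: algebraic multiplicity = 5, geometric multiplicity = 4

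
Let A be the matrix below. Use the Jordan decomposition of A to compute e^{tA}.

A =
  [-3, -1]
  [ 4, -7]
e^{tA} =
  [2*t*exp(-5*t) + exp(-5*t), -t*exp(-5*t)]
  [4*t*exp(-5*t), -2*t*exp(-5*t) + exp(-5*t)]

Strategy: write A = P · J · P⁻¹ where J is a Jordan canonical form, so e^{tA} = P · e^{tJ} · P⁻¹, and e^{tJ} can be computed block-by-block.

A has Jordan form
J =
  [-5,  1]
  [ 0, -5]
(up to reordering of blocks).

Per-block formulas:
  For a 2×2 Jordan block J_2(-5): exp(t · J_2(-5)) = e^(-5t)·(I + t·N), where N is the 2×2 nilpotent shift.

After assembling e^{tJ} and conjugating by P, we get:

e^{tA} =
  [2*t*exp(-5*t) + exp(-5*t), -t*exp(-5*t)]
  [4*t*exp(-5*t), -2*t*exp(-5*t) + exp(-5*t)]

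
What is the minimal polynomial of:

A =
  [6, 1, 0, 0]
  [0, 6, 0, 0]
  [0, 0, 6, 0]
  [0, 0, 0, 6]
x^2 - 12*x + 36

The characteristic polynomial is χ_A(x) = (x - 6)^4, so the eigenvalues are known. The minimal polynomial is
  m_A(x) = Π_λ (x − λ)^{k_λ}
where k_λ is the size of the *largest* Jordan block for λ (equivalently, the smallest k with (A − λI)^k v = 0 for every generalised eigenvector v of λ).

  λ = 6: largest Jordan block has size 2, contributing (x − 6)^2

So m_A(x) = (x - 6)^2 = x^2 - 12*x + 36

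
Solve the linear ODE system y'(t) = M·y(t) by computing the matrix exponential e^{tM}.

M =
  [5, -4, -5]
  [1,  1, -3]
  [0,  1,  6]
e^{tM} =
  [-3*t^2*exp(4*t)/2 + t*exp(4*t) + exp(4*t), 3*t^2*exp(4*t)/2 - 4*t*exp(4*t), -3*t^2*exp(4*t)/2 - 5*t*exp(4*t)]
  [-t^2*exp(4*t) + t*exp(4*t), t^2*exp(4*t) - 3*t*exp(4*t) + exp(4*t), -t^2*exp(4*t) - 3*t*exp(4*t)]
  [t^2*exp(4*t)/2, -t^2*exp(4*t)/2 + t*exp(4*t), t^2*exp(4*t)/2 + 2*t*exp(4*t) + exp(4*t)]

Strategy: write M = P · J · P⁻¹ where J is a Jordan canonical form, so e^{tM} = P · e^{tJ} · P⁻¹, and e^{tJ} can be computed block-by-block.

M has Jordan form
J =
  [4, 1, 0]
  [0, 4, 1]
  [0, 0, 4]
(up to reordering of blocks).

Per-block formulas:
  For a 3×3 Jordan block J_3(4): exp(t · J_3(4)) = e^(4t)·(I + t·N + (t^2/2)·N^2), where N is the 3×3 nilpotent shift.

After assembling e^{tJ} and conjugating by P, we get:

e^{tM} =
  [-3*t^2*exp(4*t)/2 + t*exp(4*t) + exp(4*t), 3*t^2*exp(4*t)/2 - 4*t*exp(4*t), -3*t^2*exp(4*t)/2 - 5*t*exp(4*t)]
  [-t^2*exp(4*t) + t*exp(4*t), t^2*exp(4*t) - 3*t*exp(4*t) + exp(4*t), -t^2*exp(4*t) - 3*t*exp(4*t)]
  [t^2*exp(4*t)/2, -t^2*exp(4*t)/2 + t*exp(4*t), t^2*exp(4*t)/2 + 2*t*exp(4*t) + exp(4*t)]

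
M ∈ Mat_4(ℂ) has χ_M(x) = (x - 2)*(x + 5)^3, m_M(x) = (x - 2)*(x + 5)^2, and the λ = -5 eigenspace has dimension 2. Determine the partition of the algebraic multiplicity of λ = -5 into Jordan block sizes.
Block sizes for λ = -5: [2, 1]

Step 1 — from the characteristic polynomial, algebraic multiplicity of λ = -5 is 3. From dim ker(M − (-5)·I) = 2, there are exactly 2 Jordan blocks for λ = -5.
Step 2 — from the minimal polynomial, the factor (x + 5)^2 tells us the largest block for λ = -5 has size 2.
Step 3 — with total size 3, 2 blocks, and largest block 2, the block sizes (in nonincreasing order) are [2, 1].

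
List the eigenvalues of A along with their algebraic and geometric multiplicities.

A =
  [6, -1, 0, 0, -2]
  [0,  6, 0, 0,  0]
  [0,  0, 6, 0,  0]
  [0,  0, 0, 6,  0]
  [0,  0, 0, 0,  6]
λ = 6: alg = 5, geom = 4

Step 1 — factor the characteristic polynomial to read off the algebraic multiplicities:
  χ_A(x) = (x - 6)^5

Step 2 — compute geometric multiplicities via the rank-nullity identity g(λ) = n − rank(A − λI):
  rank(A − (6)·I) = 1, so dim ker(A − (6)·I) = n − 1 = 4

Summary:
  λ = 6: algebraic multiplicity = 5, geometric multiplicity = 4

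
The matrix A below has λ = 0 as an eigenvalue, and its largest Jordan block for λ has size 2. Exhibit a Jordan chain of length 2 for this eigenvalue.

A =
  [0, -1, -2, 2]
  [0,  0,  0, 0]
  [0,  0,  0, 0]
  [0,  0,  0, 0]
A Jordan chain for λ = 0 of length 2:
v_1 = (-1, 0, 0, 0)ᵀ
v_2 = (0, 1, 0, 0)ᵀ

Let N = A − (0)·I. We want v_2 with N^2 v_2 = 0 but N^1 v_2 ≠ 0; then v_{j-1} := N · v_j for j = 2, …, 2.

Pick v_2 = (0, 1, 0, 0)ᵀ.
Then v_1 = N · v_2 = (-1, 0, 0, 0)ᵀ.

Sanity check: (A − (0)·I) v_1 = (0, 0, 0, 0)ᵀ = 0. ✓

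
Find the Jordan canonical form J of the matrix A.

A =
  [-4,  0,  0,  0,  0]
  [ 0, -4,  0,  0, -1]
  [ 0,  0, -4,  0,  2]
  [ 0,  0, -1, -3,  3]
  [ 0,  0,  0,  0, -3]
J_1(-4) ⊕ J_1(-4) ⊕ J_1(-4) ⊕ J_2(-3)

The characteristic polynomial is
  det(x·I − A) = x^5 + 18*x^4 + 129*x^3 + 460*x^2 + 816*x + 576 = (x + 3)^2*(x + 4)^3

Eigenvalues and multiplicities (the geometric multiplicity of λ is n − rank(A − λI), which equals the number of Jordan blocks for λ):
  λ = -4: algebraic multiplicity = 3, geometric multiplicity = 3
  λ = -3: algebraic multiplicity = 2, geometric multiplicity = 1

Determining the block sizes for each eigenvalue:
  λ = -4: gm = am = 3, so every block has size 1 → block sizes [1, 1, 1]
  λ = -3: one block (gm = 1), so the single block has size am = 2 → block sizes [2]

Assembling the blocks gives a Jordan form
J =
  [-4,  0,  0,  0,  0]
  [ 0, -4,  0,  0,  0]
  [ 0,  0, -4,  0,  0]
  [ 0,  0,  0, -3,  1]
  [ 0,  0,  0,  0, -3]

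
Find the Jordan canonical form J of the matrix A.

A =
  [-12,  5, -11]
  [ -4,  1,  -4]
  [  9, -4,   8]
J_3(-1)

The characteristic polynomial is
  det(x·I − A) = x^3 + 3*x^2 + 3*x + 1 = (x + 1)^3

Eigenvalues and multiplicities (the geometric multiplicity of λ is n − rank(A − λI), which equals the number of Jordan blocks for λ):
  λ = -1: algebraic multiplicity = 3, geometric multiplicity = 1

Determining the block sizes for each eigenvalue:
  λ = -1: one block (gm = 1), so the single block has size am = 3 → block sizes [3]

Assembling the blocks gives a Jordan form
J =
  [-1,  1,  0]
  [ 0, -1,  1]
  [ 0,  0, -1]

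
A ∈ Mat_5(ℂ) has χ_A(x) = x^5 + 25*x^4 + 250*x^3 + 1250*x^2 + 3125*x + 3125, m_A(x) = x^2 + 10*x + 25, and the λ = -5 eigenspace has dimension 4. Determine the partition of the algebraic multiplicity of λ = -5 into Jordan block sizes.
Block sizes for λ = -5: [2, 1, 1, 1]

Step 1 — from the characteristic polynomial, algebraic multiplicity of λ = -5 is 5. From dim ker(A − (-5)·I) = 4, there are exactly 4 Jordan blocks for λ = -5.
Step 2 — from the minimal polynomial, the factor (x + 5)^2 tells us the largest block for λ = -5 has size 2.
Step 3 — with total size 5, 4 blocks, and largest block 2, the block sizes (in nonincreasing order) are [2, 1, 1, 1].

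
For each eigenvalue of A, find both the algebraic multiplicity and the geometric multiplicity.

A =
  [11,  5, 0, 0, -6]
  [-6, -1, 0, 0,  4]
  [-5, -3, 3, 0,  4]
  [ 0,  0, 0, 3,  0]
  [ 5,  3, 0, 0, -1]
λ = 3: alg = 5, geom = 3

Step 1 — factor the characteristic polynomial to read off the algebraic multiplicities:
  χ_A(x) = (x - 3)^5

Step 2 — compute geometric multiplicities via the rank-nullity identity g(λ) = n − rank(A − λI):
  rank(A − (3)·I) = 2, so dim ker(A − (3)·I) = n − 2 = 3

Summary:
  λ = 3: algebraic multiplicity = 5, geometric multiplicity = 3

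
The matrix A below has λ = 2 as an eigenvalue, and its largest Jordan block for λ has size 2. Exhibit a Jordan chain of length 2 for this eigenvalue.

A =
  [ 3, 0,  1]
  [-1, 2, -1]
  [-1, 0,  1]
A Jordan chain for λ = 2 of length 2:
v_1 = (1, -1, -1)ᵀ
v_2 = (1, 0, 0)ᵀ

Let N = A − (2)·I. We want v_2 with N^2 v_2 = 0 but N^1 v_2 ≠ 0; then v_{j-1} := N · v_j for j = 2, …, 2.

Pick v_2 = (1, 0, 0)ᵀ.
Then v_1 = N · v_2 = (1, -1, -1)ᵀ.

Sanity check: (A − (2)·I) v_1 = (0, 0, 0)ᵀ = 0. ✓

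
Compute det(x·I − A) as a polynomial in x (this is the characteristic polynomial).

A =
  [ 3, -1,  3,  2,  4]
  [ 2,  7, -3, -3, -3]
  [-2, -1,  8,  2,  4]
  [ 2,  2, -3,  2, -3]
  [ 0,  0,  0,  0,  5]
x^5 - 25*x^4 + 250*x^3 - 1250*x^2 + 3125*x - 3125

Expanding det(x·I − A) (e.g. by cofactor expansion or by noting that A is similar to its Jordan form J, which has the same characteristic polynomial as A) gives
  χ_A(x) = x^5 - 25*x^4 + 250*x^3 - 1250*x^2 + 3125*x - 3125
which factors as (x - 5)^5. The eigenvalues (with algebraic multiplicities) are λ = 5 with multiplicity 5.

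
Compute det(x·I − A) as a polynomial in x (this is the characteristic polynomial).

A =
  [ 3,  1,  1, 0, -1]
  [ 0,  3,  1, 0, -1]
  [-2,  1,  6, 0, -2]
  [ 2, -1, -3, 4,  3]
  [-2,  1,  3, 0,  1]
x^5 - 17*x^4 + 115*x^3 - 387*x^2 + 648*x - 432

Expanding det(x·I − A) (e.g. by cofactor expansion or by noting that A is similar to its Jordan form J, which has the same characteristic polynomial as A) gives
  χ_A(x) = x^5 - 17*x^4 + 115*x^3 - 387*x^2 + 648*x - 432
which factors as (x - 4)^2*(x - 3)^3. The eigenvalues (with algebraic multiplicities) are λ = 3 with multiplicity 3, λ = 4 with multiplicity 2.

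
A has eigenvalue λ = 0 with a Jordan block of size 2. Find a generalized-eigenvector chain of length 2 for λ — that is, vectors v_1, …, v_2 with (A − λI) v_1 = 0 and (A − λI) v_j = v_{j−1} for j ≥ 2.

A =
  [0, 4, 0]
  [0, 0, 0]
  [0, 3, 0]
A Jordan chain for λ = 0 of length 2:
v_1 = (4, 0, 3)ᵀ
v_2 = (0, 1, 0)ᵀ

Let N = A − (0)·I. We want v_2 with N^2 v_2 = 0 but N^1 v_2 ≠ 0; then v_{j-1} := N · v_j for j = 2, …, 2.

Pick v_2 = (0, 1, 0)ᵀ.
Then v_1 = N · v_2 = (4, 0, 3)ᵀ.

Sanity check: (A − (0)·I) v_1 = (0, 0, 0)ᵀ = 0. ✓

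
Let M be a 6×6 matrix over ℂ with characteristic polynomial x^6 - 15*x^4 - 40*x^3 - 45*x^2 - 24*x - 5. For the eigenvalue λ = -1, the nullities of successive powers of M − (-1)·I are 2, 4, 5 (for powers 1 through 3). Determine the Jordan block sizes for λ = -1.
Block sizes for λ = -1: [3, 2]

From the dimensions of kernels of powers, the number of Jordan blocks of size at least j is d_j − d_{j−1} where d_j = dim ker(N^j) (with d_0 = 0). Computing the differences gives [2, 2, 1].
The number of blocks of size exactly k is (#blocks of size ≥ k) − (#blocks of size ≥ k + 1), so the partition is: 1 block(s) of size 2, 1 block(s) of size 3.
In nonincreasing order the block sizes are [3, 2].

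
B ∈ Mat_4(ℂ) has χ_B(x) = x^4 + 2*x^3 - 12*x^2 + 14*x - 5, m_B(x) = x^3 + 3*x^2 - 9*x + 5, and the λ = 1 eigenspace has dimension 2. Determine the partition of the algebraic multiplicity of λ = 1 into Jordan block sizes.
Block sizes for λ = 1: [2, 1]

Step 1 — from the characteristic polynomial, algebraic multiplicity of λ = 1 is 3. From dim ker(B − (1)·I) = 2, there are exactly 2 Jordan blocks for λ = 1.
Step 2 — from the minimal polynomial, the factor (x − 1)^2 tells us the largest block for λ = 1 has size 2.
Step 3 — with total size 3, 2 blocks, and largest block 2, the block sizes (in nonincreasing order) are [2, 1].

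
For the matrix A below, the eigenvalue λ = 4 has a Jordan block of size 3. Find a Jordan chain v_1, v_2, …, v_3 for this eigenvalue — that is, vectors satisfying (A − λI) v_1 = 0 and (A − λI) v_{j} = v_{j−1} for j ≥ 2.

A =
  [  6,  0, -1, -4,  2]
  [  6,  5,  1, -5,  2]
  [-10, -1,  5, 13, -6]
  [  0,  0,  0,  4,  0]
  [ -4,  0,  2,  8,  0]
A Jordan chain for λ = 4 of length 3:
v_1 = (6, 0, -12, 0, -12)ᵀ
v_2 = (2, 6, -10, 0, -4)ᵀ
v_3 = (1, 0, 0, 0, 0)ᵀ

Let N = A − (4)·I. We want v_3 with N^3 v_3 = 0 but N^2 v_3 ≠ 0; then v_{j-1} := N · v_j for j = 3, …, 2.

Pick v_3 = (1, 0, 0, 0, 0)ᵀ.
Then v_2 = N · v_3 = (2, 6, -10, 0, -4)ᵀ.
Then v_1 = N · v_2 = (6, 0, -12, 0, -12)ᵀ.

Sanity check: (A − (4)·I) v_1 = (0, 0, 0, 0, 0)ᵀ = 0. ✓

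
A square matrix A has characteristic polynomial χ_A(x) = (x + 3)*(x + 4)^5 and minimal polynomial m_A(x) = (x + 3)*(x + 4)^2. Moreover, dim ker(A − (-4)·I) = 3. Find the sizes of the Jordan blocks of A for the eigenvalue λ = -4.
Block sizes for λ = -4: [2, 2, 1]

Step 1 — from the characteristic polynomial, algebraic multiplicity of λ = -4 is 5. From dim ker(A − (-4)·I) = 3, there are exactly 3 Jordan blocks for λ = -4.
Step 2 — from the minimal polynomial, the factor (x + 4)^2 tells us the largest block for λ = -4 has size 2.
Step 3 — with total size 5, 3 blocks, and largest block 2, the block sizes (in nonincreasing order) are [2, 2, 1].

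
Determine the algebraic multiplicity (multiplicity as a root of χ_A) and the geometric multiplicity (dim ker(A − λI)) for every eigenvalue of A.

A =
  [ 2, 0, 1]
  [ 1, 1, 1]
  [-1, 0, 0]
λ = 1: alg = 3, geom = 2

Step 1 — factor the characteristic polynomial to read off the algebraic multiplicities:
  χ_A(x) = (x - 1)^3

Step 2 — compute geometric multiplicities via the rank-nullity identity g(λ) = n − rank(A − λI):
  rank(A − (1)·I) = 1, so dim ker(A − (1)·I) = n − 1 = 2

Summary:
  λ = 1: algebraic multiplicity = 3, geometric multiplicity = 2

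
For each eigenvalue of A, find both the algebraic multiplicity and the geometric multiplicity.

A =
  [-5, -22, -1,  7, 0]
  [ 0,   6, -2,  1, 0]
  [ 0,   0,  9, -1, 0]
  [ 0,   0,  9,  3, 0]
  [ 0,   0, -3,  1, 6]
λ = -5: alg = 1, geom = 1; λ = 6: alg = 4, geom = 2

Step 1 — factor the characteristic polynomial to read off the algebraic multiplicities:
  χ_A(x) = (x - 6)^4*(x + 5)

Step 2 — compute geometric multiplicities via the rank-nullity identity g(λ) = n − rank(A − λI):
  rank(A − (-5)·I) = 4, so dim ker(A − (-5)·I) = n − 4 = 1
  rank(A − (6)·I) = 3, so dim ker(A − (6)·I) = n − 3 = 2

Summary:
  λ = -5: algebraic multiplicity = 1, geometric multiplicity = 1
  λ = 6: algebraic multiplicity = 4, geometric multiplicity = 2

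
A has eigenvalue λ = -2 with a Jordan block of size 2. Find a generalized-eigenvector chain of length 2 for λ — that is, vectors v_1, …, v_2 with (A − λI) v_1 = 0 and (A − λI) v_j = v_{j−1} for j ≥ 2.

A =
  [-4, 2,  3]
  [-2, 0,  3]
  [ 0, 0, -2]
A Jordan chain for λ = -2 of length 2:
v_1 = (-2, -2, 0)ᵀ
v_2 = (1, 0, 0)ᵀ

Let N = A − (-2)·I. We want v_2 with N^2 v_2 = 0 but N^1 v_2 ≠ 0; then v_{j-1} := N · v_j for j = 2, …, 2.

Pick v_2 = (1, 0, 0)ᵀ.
Then v_1 = N · v_2 = (-2, -2, 0)ᵀ.

Sanity check: (A − (-2)·I) v_1 = (0, 0, 0)ᵀ = 0. ✓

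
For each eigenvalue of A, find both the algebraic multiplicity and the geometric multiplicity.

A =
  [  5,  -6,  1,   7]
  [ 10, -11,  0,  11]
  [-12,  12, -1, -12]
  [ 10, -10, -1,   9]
λ = -1: alg = 3, geom = 1; λ = 5: alg = 1, geom = 1

Step 1 — factor the characteristic polynomial to read off the algebraic multiplicities:
  χ_A(x) = (x - 5)*(x + 1)^3

Step 2 — compute geometric multiplicities via the rank-nullity identity g(λ) = n − rank(A − λI):
  rank(A − (-1)·I) = 3, so dim ker(A − (-1)·I) = n − 3 = 1
  rank(A − (5)·I) = 3, so dim ker(A − (5)·I) = n − 3 = 1

Summary:
  λ = -1: algebraic multiplicity = 3, geometric multiplicity = 1
  λ = 5: algebraic multiplicity = 1, geometric multiplicity = 1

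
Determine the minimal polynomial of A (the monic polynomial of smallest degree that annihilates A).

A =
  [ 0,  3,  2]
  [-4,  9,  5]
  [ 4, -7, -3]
x^3 - 6*x^2 + 12*x - 8

The characteristic polynomial is χ_A(x) = (x - 2)^3, so the eigenvalues are known. The minimal polynomial is
  m_A(x) = Π_λ (x − λ)^{k_λ}
where k_λ is the size of the *largest* Jordan block for λ (equivalently, the smallest k with (A − λI)^k v = 0 for every generalised eigenvector v of λ).

  λ = 2: largest Jordan block has size 3, contributing (x − 2)^3

So m_A(x) = (x - 2)^3 = x^3 - 6*x^2 + 12*x - 8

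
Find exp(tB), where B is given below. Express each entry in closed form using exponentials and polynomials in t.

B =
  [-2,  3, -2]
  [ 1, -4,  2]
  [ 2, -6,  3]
e^{tB} =
  [-t*exp(-t) + exp(-t), 3*t*exp(-t), -2*t*exp(-t)]
  [t*exp(-t), -3*t*exp(-t) + exp(-t), 2*t*exp(-t)]
  [2*t*exp(-t), -6*t*exp(-t), 4*t*exp(-t) + exp(-t)]

Strategy: write B = P · J · P⁻¹ where J is a Jordan canonical form, so e^{tB} = P · e^{tJ} · P⁻¹, and e^{tJ} can be computed block-by-block.

B has Jordan form
J =
  [-1,  1,  0]
  [ 0, -1,  0]
  [ 0,  0, -1]
(up to reordering of blocks).

Per-block formulas:
  For a 2×2 Jordan block J_2(-1): exp(t · J_2(-1)) = e^(-1t)·(I + t·N), where N is the 2×2 nilpotent shift.
  For a 1×1 block at λ = -1: exp(t · [-1]) = [e^(-1t)].

After assembling e^{tJ} and conjugating by P, we get:

e^{tB} =
  [-t*exp(-t) + exp(-t), 3*t*exp(-t), -2*t*exp(-t)]
  [t*exp(-t), -3*t*exp(-t) + exp(-t), 2*t*exp(-t)]
  [2*t*exp(-t), -6*t*exp(-t), 4*t*exp(-t) + exp(-t)]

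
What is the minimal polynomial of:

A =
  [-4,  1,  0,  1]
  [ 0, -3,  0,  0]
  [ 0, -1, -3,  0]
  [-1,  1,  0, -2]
x^2 + 6*x + 9

The characteristic polynomial is χ_A(x) = (x + 3)^4, so the eigenvalues are known. The minimal polynomial is
  m_A(x) = Π_λ (x − λ)^{k_λ}
where k_λ is the size of the *largest* Jordan block for λ (equivalently, the smallest k with (A − λI)^k v = 0 for every generalised eigenvector v of λ).

  λ = -3: largest Jordan block has size 2, contributing (x + 3)^2

So m_A(x) = (x + 3)^2 = x^2 + 6*x + 9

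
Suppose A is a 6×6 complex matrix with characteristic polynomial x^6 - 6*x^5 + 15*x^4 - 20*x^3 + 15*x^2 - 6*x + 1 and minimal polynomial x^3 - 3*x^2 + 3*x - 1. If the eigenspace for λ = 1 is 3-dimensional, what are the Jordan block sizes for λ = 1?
Block sizes for λ = 1: [3, 2, 1]

Step 1 — from the characteristic polynomial, algebraic multiplicity of λ = 1 is 6. From dim ker(A − (1)·I) = 3, there are exactly 3 Jordan blocks for λ = 1.
Step 2 — from the minimal polynomial, the factor (x − 1)^3 tells us the largest block for λ = 1 has size 3.
Step 3 — with total size 6, 3 blocks, and largest block 3, the block sizes (in nonincreasing order) are [3, 2, 1].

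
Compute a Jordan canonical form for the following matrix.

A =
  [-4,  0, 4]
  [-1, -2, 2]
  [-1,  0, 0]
J_2(-2) ⊕ J_1(-2)

The characteristic polynomial is
  det(x·I − A) = x^3 + 6*x^2 + 12*x + 8 = (x + 2)^3

Eigenvalues and multiplicities (the geometric multiplicity of λ is n − rank(A − λI), which equals the number of Jordan blocks for λ):
  λ = -2: algebraic multiplicity = 3, geometric multiplicity = 2

Determining the block sizes for each eigenvalue:
  λ = -2: 2 blocks summing to 3 forces exactly one block of size 2 and the rest size 1 → block sizes [2, 1]

Assembling the blocks gives a Jordan form
J =
  [-2,  1,  0]
  [ 0, -2,  0]
  [ 0,  0, -2]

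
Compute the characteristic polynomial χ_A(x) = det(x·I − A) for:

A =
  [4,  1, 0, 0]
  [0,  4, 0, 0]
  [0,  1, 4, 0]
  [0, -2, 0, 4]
x^4 - 16*x^3 + 96*x^2 - 256*x + 256

Expanding det(x·I − A) (e.g. by cofactor expansion or by noting that A is similar to its Jordan form J, which has the same characteristic polynomial as A) gives
  χ_A(x) = x^4 - 16*x^3 + 96*x^2 - 256*x + 256
which factors as (x - 4)^4. The eigenvalues (with algebraic multiplicities) are λ = 4 with multiplicity 4.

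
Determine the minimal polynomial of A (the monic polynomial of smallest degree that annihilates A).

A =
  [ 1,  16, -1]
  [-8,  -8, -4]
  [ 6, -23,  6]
x^3 + x^2 - 8*x - 12

The characteristic polynomial is χ_A(x) = (x - 3)*(x + 2)^2, so the eigenvalues are known. The minimal polynomial is
  m_A(x) = Π_λ (x − λ)^{k_λ}
where k_λ is the size of the *largest* Jordan block for λ (equivalently, the smallest k with (A − λI)^k v = 0 for every generalised eigenvector v of λ).

  λ = -2: largest Jordan block has size 2, contributing (x + 2)^2
  λ = 3: largest Jordan block has size 1, contributing (x − 3)

So m_A(x) = (x - 3)*(x + 2)^2 = x^3 + x^2 - 8*x - 12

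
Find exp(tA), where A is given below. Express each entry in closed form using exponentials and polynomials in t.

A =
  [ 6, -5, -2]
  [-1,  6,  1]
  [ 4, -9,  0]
e^{tA} =
  [t^2*exp(4*t)/2 + 2*t*exp(4*t) + exp(4*t), -t^2*exp(4*t) - 5*t*exp(4*t), -t^2*exp(4*t)/2 - 2*t*exp(4*t)]
  [-t*exp(4*t), 2*t*exp(4*t) + exp(4*t), t*exp(4*t)]
  [t^2*exp(4*t)/2 + 4*t*exp(4*t), -t^2*exp(4*t) - 9*t*exp(4*t), -t^2*exp(4*t)/2 - 4*t*exp(4*t) + exp(4*t)]

Strategy: write A = P · J · P⁻¹ where J is a Jordan canonical form, so e^{tA} = P · e^{tJ} · P⁻¹, and e^{tJ} can be computed block-by-block.

A has Jordan form
J =
  [4, 1, 0]
  [0, 4, 1]
  [0, 0, 4]
(up to reordering of blocks).

Per-block formulas:
  For a 3×3 Jordan block J_3(4): exp(t · J_3(4)) = e^(4t)·(I + t·N + (t^2/2)·N^2), where N is the 3×3 nilpotent shift.

After assembling e^{tJ} and conjugating by P, we get:

e^{tA} =
  [t^2*exp(4*t)/2 + 2*t*exp(4*t) + exp(4*t), -t^2*exp(4*t) - 5*t*exp(4*t), -t^2*exp(4*t)/2 - 2*t*exp(4*t)]
  [-t*exp(4*t), 2*t*exp(4*t) + exp(4*t), t*exp(4*t)]
  [t^2*exp(4*t)/2 + 4*t*exp(4*t), -t^2*exp(4*t) - 9*t*exp(4*t), -t^2*exp(4*t)/2 - 4*t*exp(4*t) + exp(4*t)]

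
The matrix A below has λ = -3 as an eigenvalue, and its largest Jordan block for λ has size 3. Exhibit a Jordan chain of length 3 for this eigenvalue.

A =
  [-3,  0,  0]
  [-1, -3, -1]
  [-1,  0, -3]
A Jordan chain for λ = -3 of length 3:
v_1 = (0, 1, 0)ᵀ
v_2 = (0, -1, -1)ᵀ
v_3 = (1, 0, 0)ᵀ

Let N = A − (-3)·I. We want v_3 with N^3 v_3 = 0 but N^2 v_3 ≠ 0; then v_{j-1} := N · v_j for j = 3, …, 2.

Pick v_3 = (1, 0, 0)ᵀ.
Then v_2 = N · v_3 = (0, -1, -1)ᵀ.
Then v_1 = N · v_2 = (0, 1, 0)ᵀ.

Sanity check: (A − (-3)·I) v_1 = (0, 0, 0)ᵀ = 0. ✓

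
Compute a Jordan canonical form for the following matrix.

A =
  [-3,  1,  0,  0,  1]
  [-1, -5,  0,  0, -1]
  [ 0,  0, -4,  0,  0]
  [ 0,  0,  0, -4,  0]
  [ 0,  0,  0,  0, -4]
J_2(-4) ⊕ J_1(-4) ⊕ J_1(-4) ⊕ J_1(-4)

The characteristic polynomial is
  det(x·I − A) = x^5 + 20*x^4 + 160*x^3 + 640*x^2 + 1280*x + 1024 = (x + 4)^5

Eigenvalues and multiplicities (the geometric multiplicity of λ is n − rank(A − λI), which equals the number of Jordan blocks for λ):
  λ = -4: algebraic multiplicity = 5, geometric multiplicity = 4

Determining the block sizes for each eigenvalue:
  λ = -4: 4 blocks summing to 5 forces exactly one block of size 2 and the rest size 1 → block sizes [2, 1, 1, 1]

Assembling the blocks gives a Jordan form
J =
  [-4,  1,  0,  0,  0]
  [ 0, -4,  0,  0,  0]
  [ 0,  0, -4,  0,  0]
  [ 0,  0,  0, -4,  0]
  [ 0,  0,  0,  0, -4]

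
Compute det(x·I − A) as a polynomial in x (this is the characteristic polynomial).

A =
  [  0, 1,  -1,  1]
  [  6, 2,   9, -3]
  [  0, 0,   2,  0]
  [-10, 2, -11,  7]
x^4 - 11*x^3 + 42*x^2 - 68*x + 40

Expanding det(x·I − A) (e.g. by cofactor expansion or by noting that A is similar to its Jordan form J, which has the same characteristic polynomial as A) gives
  χ_A(x) = x^4 - 11*x^3 + 42*x^2 - 68*x + 40
which factors as (x - 5)*(x - 2)^3. The eigenvalues (with algebraic multiplicities) are λ = 2 with multiplicity 3, λ = 5 with multiplicity 1.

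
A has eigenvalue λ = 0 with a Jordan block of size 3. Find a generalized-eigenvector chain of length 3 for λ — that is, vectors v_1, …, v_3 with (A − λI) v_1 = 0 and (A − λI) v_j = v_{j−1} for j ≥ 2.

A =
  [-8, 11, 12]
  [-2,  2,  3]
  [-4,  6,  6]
A Jordan chain for λ = 0 of length 3:
v_1 = (-6, 0, -4)ᵀ
v_2 = (-8, -2, -4)ᵀ
v_3 = (1, 0, 0)ᵀ

Let N = A − (0)·I. We want v_3 with N^3 v_3 = 0 but N^2 v_3 ≠ 0; then v_{j-1} := N · v_j for j = 3, …, 2.

Pick v_3 = (1, 0, 0)ᵀ.
Then v_2 = N · v_3 = (-8, -2, -4)ᵀ.
Then v_1 = N · v_2 = (-6, 0, -4)ᵀ.

Sanity check: (A − (0)·I) v_1 = (0, 0, 0)ᵀ = 0. ✓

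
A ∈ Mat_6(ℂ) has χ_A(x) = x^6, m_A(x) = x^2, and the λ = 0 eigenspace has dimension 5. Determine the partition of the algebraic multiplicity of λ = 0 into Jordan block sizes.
Block sizes for λ = 0: [2, 1, 1, 1, 1]

Step 1 — from the characteristic polynomial, algebraic multiplicity of λ = 0 is 6. From dim ker(A − (0)·I) = 5, there are exactly 5 Jordan blocks for λ = 0.
Step 2 — from the minimal polynomial, the factor (x − 0)^2 tells us the largest block for λ = 0 has size 2.
Step 3 — with total size 6, 5 blocks, and largest block 2, the block sizes (in nonincreasing order) are [2, 1, 1, 1, 1].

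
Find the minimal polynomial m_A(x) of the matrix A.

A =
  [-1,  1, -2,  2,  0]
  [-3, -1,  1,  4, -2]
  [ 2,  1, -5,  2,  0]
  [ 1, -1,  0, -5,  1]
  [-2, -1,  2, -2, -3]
x^3 + 9*x^2 + 27*x + 27

The characteristic polynomial is χ_A(x) = (x + 3)^5, so the eigenvalues are known. The minimal polynomial is
  m_A(x) = Π_λ (x − λ)^{k_λ}
where k_λ is the size of the *largest* Jordan block for λ (equivalently, the smallest k with (A − λI)^k v = 0 for every generalised eigenvector v of λ).

  λ = -3: largest Jordan block has size 3, contributing (x + 3)^3

So m_A(x) = (x + 3)^3 = x^3 + 9*x^2 + 27*x + 27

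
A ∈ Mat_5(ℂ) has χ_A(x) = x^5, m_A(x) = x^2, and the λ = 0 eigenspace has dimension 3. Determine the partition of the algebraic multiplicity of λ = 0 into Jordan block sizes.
Block sizes for λ = 0: [2, 2, 1]

Step 1 — from the characteristic polynomial, algebraic multiplicity of λ = 0 is 5. From dim ker(A − (0)·I) = 3, there are exactly 3 Jordan blocks for λ = 0.
Step 2 — from the minimal polynomial, the factor (x − 0)^2 tells us the largest block for λ = 0 has size 2.
Step 3 — with total size 5, 3 blocks, and largest block 2, the block sizes (in nonincreasing order) are [2, 2, 1].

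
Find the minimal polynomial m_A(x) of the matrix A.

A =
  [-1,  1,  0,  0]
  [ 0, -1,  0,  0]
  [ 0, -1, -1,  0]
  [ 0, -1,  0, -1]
x^2 + 2*x + 1

The characteristic polynomial is χ_A(x) = (x + 1)^4, so the eigenvalues are known. The minimal polynomial is
  m_A(x) = Π_λ (x − λ)^{k_λ}
where k_λ is the size of the *largest* Jordan block for λ (equivalently, the smallest k with (A − λI)^k v = 0 for every generalised eigenvector v of λ).

  λ = -1: largest Jordan block has size 2, contributing (x + 1)^2

So m_A(x) = (x + 1)^2 = x^2 + 2*x + 1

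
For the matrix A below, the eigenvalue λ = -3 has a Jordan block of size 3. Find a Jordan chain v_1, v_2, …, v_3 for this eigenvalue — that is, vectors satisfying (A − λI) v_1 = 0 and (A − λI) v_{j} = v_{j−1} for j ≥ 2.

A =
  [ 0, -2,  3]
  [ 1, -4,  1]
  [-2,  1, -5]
A Jordan chain for λ = -3 of length 3:
v_1 = (1, 0, -1)ᵀ
v_2 = (3, 1, -2)ᵀ
v_3 = (1, 0, 0)ᵀ

Let N = A − (-3)·I. We want v_3 with N^3 v_3 = 0 but N^2 v_3 ≠ 0; then v_{j-1} := N · v_j for j = 3, …, 2.

Pick v_3 = (1, 0, 0)ᵀ.
Then v_2 = N · v_3 = (3, 1, -2)ᵀ.
Then v_1 = N · v_2 = (1, 0, -1)ᵀ.

Sanity check: (A − (-3)·I) v_1 = (0, 0, 0)ᵀ = 0. ✓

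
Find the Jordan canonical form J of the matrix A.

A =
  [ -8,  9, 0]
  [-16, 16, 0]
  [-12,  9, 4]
J_2(4) ⊕ J_1(4)

The characteristic polynomial is
  det(x·I − A) = x^3 - 12*x^2 + 48*x - 64 = (x - 4)^3

Eigenvalues and multiplicities (the geometric multiplicity of λ is n − rank(A − λI), which equals the number of Jordan blocks for λ):
  λ = 4: algebraic multiplicity = 3, geometric multiplicity = 2

Determining the block sizes for each eigenvalue:
  λ = 4: 2 blocks summing to 3 forces exactly one block of size 2 and the rest size 1 → block sizes [2, 1]

Assembling the blocks gives a Jordan form
J =
  [4, 1, 0]
  [0, 4, 0]
  [0, 0, 4]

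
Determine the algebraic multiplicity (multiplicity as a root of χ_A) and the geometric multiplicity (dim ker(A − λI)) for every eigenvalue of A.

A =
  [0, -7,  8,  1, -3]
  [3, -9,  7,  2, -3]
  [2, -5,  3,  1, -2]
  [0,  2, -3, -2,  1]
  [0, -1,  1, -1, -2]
λ = -2: alg = 5, geom = 2

Step 1 — factor the characteristic polynomial to read off the algebraic multiplicities:
  χ_A(x) = (x + 2)^5

Step 2 — compute geometric multiplicities via the rank-nullity identity g(λ) = n − rank(A − λI):
  rank(A − (-2)·I) = 3, so dim ker(A − (-2)·I) = n − 3 = 2

Summary:
  λ = -2: algebraic multiplicity = 5, geometric multiplicity = 2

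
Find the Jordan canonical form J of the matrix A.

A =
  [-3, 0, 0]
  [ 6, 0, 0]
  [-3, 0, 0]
J_1(-3) ⊕ J_1(0) ⊕ J_1(0)

The characteristic polynomial is
  det(x·I − A) = x^3 + 3*x^2 = x^2*(x + 3)

Eigenvalues and multiplicities (the geometric multiplicity of λ is n − rank(A − λI), which equals the number of Jordan blocks for λ):
  λ = -3: algebraic multiplicity = 1, geometric multiplicity = 1
  λ = 0: algebraic multiplicity = 2, geometric multiplicity = 2

Determining the block sizes for each eigenvalue:
  λ = -3: one block (gm = 1), so the single block has size am = 1 → block sizes [1]
  λ = 0: gm = am = 2, so every block has size 1 → block sizes [1, 1]

Assembling the blocks gives a Jordan form
J =
  [-3, 0, 0]
  [ 0, 0, 0]
  [ 0, 0, 0]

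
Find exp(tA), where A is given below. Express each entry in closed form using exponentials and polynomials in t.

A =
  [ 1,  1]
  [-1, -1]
e^{tA} =
  [t + 1, t]
  [-t, 1 - t]

Strategy: write A = P · J · P⁻¹ where J is a Jordan canonical form, so e^{tA} = P · e^{tJ} · P⁻¹, and e^{tJ} can be computed block-by-block.

A has Jordan form
J =
  [0, 1]
  [0, 0]
(up to reordering of blocks).

Per-block formulas:
  For a 2×2 Jordan block J_2(0): exp(t · J_2(0)) = e^(0t)·(I + t·N), where N is the 2×2 nilpotent shift.

After assembling e^{tJ} and conjugating by P, we get:

e^{tA} =
  [t + 1, t]
  [-t, 1 - t]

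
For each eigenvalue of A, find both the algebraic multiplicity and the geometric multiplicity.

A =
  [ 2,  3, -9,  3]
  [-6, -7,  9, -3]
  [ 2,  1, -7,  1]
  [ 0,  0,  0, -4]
λ = -4: alg = 4, geom = 3

Step 1 — factor the characteristic polynomial to read off the algebraic multiplicities:
  χ_A(x) = (x + 4)^4

Step 2 — compute geometric multiplicities via the rank-nullity identity g(λ) = n − rank(A − λI):
  rank(A − (-4)·I) = 1, so dim ker(A − (-4)·I) = n − 1 = 3

Summary:
  λ = -4: algebraic multiplicity = 4, geometric multiplicity = 3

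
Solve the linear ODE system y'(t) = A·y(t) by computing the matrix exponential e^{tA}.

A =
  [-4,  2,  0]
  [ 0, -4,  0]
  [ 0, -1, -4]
e^{tA} =
  [exp(-4*t), 2*t*exp(-4*t), 0]
  [0, exp(-4*t), 0]
  [0, -t*exp(-4*t), exp(-4*t)]

Strategy: write A = P · J · P⁻¹ where J is a Jordan canonical form, so e^{tA} = P · e^{tJ} · P⁻¹, and e^{tJ} can be computed block-by-block.

A has Jordan form
J =
  [-4,  1,  0]
  [ 0, -4,  0]
  [ 0,  0, -4]
(up to reordering of blocks).

Per-block formulas:
  For a 1×1 block at λ = -4: exp(t · [-4]) = [e^(-4t)].
  For a 2×2 Jordan block J_2(-4): exp(t · J_2(-4)) = e^(-4t)·(I + t·N), where N is the 2×2 nilpotent shift.

After assembling e^{tJ} and conjugating by P, we get:

e^{tA} =
  [exp(-4*t), 2*t*exp(-4*t), 0]
  [0, exp(-4*t), 0]
  [0, -t*exp(-4*t), exp(-4*t)]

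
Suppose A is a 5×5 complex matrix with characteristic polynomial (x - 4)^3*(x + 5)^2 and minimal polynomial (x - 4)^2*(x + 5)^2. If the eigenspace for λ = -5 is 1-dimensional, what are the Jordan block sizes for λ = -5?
Block sizes for λ = -5: [2]

Step 1 — from the characteristic polynomial, algebraic multiplicity of λ = -5 is 2. From dim ker(A − (-5)·I) = 1, there are exactly 1 Jordan blocks for λ = -5.
Step 2 — from the minimal polynomial, the factor (x + 5)^2 tells us the largest block for λ = -5 has size 2.
Step 3 — with total size 2, 1 blocks, and largest block 2, the block sizes (in nonincreasing order) are [2].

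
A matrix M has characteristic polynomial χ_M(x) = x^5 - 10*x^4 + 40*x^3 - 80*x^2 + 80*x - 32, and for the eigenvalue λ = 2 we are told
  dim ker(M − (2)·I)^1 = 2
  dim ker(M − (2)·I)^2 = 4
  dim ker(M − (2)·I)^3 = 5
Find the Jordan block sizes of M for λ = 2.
Block sizes for λ = 2: [3, 2]

From the dimensions of kernels of powers, the number of Jordan blocks of size at least j is d_j − d_{j−1} where d_j = dim ker(N^j) (with d_0 = 0). Computing the differences gives [2, 2, 1].
The number of blocks of size exactly k is (#blocks of size ≥ k) − (#blocks of size ≥ k + 1), so the partition is: 1 block(s) of size 2, 1 block(s) of size 3.
In nonincreasing order the block sizes are [3, 2].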